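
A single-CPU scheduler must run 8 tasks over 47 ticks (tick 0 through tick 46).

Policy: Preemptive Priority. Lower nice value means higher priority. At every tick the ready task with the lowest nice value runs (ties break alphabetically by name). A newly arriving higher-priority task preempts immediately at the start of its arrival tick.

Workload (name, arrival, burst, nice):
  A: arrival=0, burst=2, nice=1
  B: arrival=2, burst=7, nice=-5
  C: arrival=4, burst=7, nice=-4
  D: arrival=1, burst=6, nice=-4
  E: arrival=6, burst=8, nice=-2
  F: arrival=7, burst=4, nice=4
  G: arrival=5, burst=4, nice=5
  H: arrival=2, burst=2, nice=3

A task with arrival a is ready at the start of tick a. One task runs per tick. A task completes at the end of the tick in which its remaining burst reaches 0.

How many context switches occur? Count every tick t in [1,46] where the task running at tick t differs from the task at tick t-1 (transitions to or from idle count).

t=0: ready={A} → run A
t=1: ready={A,D} → run D
t=2: ready={A,B,D,H} → run B
t=3: ready={A,B,D,H} → run B
t=4: ready={A,B,C,D,H} → run B
t=5: ready={A,B,C,D,G,H} → run B
t=6: ready={A,B,C,D,E,G,H} → run B
t=7: ready={A,B,C,D,E,F,G,H} → run B
t=8: ready={A,B,C,D,E,F,G,H} → run B
t=9: ready={A,C,D,E,F,G,H} → run C
t=10: ready={A,C,D,E,F,G,H} → run C
t=11: ready={A,C,D,E,F,G,H} → run C
t=12: ready={A,C,D,E,F,G,H} → run C
t=13: ready={A,C,D,E,F,G,H} → run C
t=14: ready={A,C,D,E,F,G,H} → run C
t=15: ready={A,C,D,E,F,G,H} → run C
t=16: ready={A,D,E,F,G,H} → run D
t=17: ready={A,D,E,F,G,H} → run D
t=18: ready={A,D,E,F,G,H} → run D
t=19: ready={A,D,E,F,G,H} → run D
t=20: ready={A,D,E,F,G,H} → run D
t=21: ready={A,E,F,G,H} → run E
t=22: ready={A,E,F,G,H} → run E
t=23: ready={A,E,F,G,H} → run E
t=24: ready={A,E,F,G,H} → run E
t=25: ready={A,E,F,G,H} → run E
t=26: ready={A,E,F,G,H} → run E
t=27: ready={A,E,F,G,H} → run E
t=28: ready={A,E,F,G,H} → run E
t=29: ready={A,F,G,H} → run A
t=30: ready={F,G,H} → run H
t=31: ready={F,G,H} → run H
t=32: ready={F,G} → run F
t=33: ready={F,G} → run F
t=34: ready={F,G} → run F
t=35: ready={F,G} → run F
t=36: ready={G} → run G
t=37: ready={G} → run G
t=38: ready={G} → run G
t=39: ready={G} → run G
t=40: (idle)
t=41: (idle)
t=42: (idle)
t=43: (idle)
t=44: (idle)
t=45: (idle)
t=46: (idle)

context switches = 10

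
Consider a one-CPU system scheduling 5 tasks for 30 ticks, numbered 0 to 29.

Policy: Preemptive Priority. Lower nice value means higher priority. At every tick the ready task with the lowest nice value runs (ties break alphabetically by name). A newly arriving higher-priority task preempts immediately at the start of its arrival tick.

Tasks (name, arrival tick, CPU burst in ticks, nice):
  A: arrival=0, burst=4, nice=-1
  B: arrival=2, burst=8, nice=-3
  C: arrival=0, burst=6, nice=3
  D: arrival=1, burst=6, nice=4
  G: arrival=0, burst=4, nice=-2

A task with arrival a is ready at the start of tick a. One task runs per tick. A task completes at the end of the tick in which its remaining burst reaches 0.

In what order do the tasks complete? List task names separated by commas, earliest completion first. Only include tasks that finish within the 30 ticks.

t=0: ready={A,C,G} → run G
t=1: ready={A,C,D,G} → run G
t=2: ready={A,B,C,D,G} → run B
t=3: ready={A,B,C,D,G} → run B
t=4: ready={A,B,C,D,G} → run B
t=5: ready={A,B,C,D,G} → run B
t=6: ready={A,B,C,D,G} → run B
t=7: ready={A,B,C,D,G} → run B
t=8: ready={A,B,C,D,G} → run B
t=9: ready={A,B,C,D,G} → run B
t=10: ready={A,C,D,G} → run G
t=11: ready={A,C,D,G} → run G
t=12: ready={A,C,D} → run A
t=13: ready={A,C,D} → run A
t=14: ready={A,C,D} → run A
t=15: ready={A,C,D} → run A
t=16: ready={C,D} → run C
t=17: ready={C,D} → run C
t=18: ready={C,D} → run C
t=19: ready={C,D} → run C
t=20: ready={C,D} → run C
t=21: ready={C,D} → run C
t=22: ready={D} → run D
t=23: ready={D} → run D
t=24: ready={D} → run D
t=25: ready={D} → run D
t=26: ready={D} → run D
t=27: ready={D} → run D
t=28: (idle)
t=29: (idle)

completion order = B, G, A, C, D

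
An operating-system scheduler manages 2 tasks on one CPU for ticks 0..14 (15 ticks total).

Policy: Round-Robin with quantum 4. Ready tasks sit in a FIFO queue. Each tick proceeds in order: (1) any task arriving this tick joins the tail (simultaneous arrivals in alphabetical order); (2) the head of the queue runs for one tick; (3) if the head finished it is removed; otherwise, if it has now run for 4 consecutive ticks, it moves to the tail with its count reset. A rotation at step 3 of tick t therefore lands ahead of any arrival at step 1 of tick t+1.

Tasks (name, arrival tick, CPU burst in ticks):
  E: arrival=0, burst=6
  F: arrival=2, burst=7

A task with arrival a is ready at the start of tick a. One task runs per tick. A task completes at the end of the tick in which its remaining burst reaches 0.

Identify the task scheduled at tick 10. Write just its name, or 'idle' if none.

running at tick 10 = F

t=0: queue=[E] q_used=0 → run E
t=1: queue=[E] q_used=1 → run E
t=2: queue=[E,F] q_used=2 → run E
t=3: queue=[E,F] q_used=3 → run E
t=4: queue=[F,E] q_used=0 → run F
t=5: queue=[F,E] q_used=1 → run F
t=6: queue=[F,E] q_used=2 → run F
t=7: queue=[F,E] q_used=3 → run F
t=8: queue=[E,F] q_used=0 → run E
t=9: queue=[E,F] q_used=1 → run E
t=10: queue=[F] q_used=0 → run F
t=11: queue=[F] q_used=1 → run F
t=12: queue=[F] q_used=2 → run F
t=13: (idle)
t=14: (idle)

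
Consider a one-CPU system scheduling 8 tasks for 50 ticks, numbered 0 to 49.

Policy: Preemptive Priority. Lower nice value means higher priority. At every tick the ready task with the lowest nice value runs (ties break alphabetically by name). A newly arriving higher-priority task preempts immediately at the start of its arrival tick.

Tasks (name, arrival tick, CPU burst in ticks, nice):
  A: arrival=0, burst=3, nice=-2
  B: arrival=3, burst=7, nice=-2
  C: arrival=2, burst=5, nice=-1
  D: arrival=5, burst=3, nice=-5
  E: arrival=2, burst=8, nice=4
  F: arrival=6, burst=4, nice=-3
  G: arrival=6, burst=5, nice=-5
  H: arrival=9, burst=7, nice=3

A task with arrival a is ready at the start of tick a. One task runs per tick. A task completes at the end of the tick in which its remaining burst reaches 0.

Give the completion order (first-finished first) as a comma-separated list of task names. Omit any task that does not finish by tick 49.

completion order = A, D, G, F, B, C, H, E

t=0: ready={A} → run A
t=1: ready={A} → run A
t=2: ready={A,C,E} → run A
t=3: ready={B,C,E} → run B
t=4: ready={B,C,E} → run B
t=5: ready={B,C,D,E} → run D
t=6: ready={B,C,D,E,F,G} → run D
t=7: ready={B,C,D,E,F,G} → run D
t=8: ready={B,C,E,F,G} → run G
t=9: ready={B,C,E,F,G,H} → run G
t=10: ready={B,C,E,F,G,H} → run G
t=11: ready={B,C,E,F,G,H} → run G
t=12: ready={B,C,E,F,G,H} → run G
t=13: ready={B,C,E,F,H} → run F
t=14: ready={B,C,E,F,H} → run F
t=15: ready={B,C,E,F,H} → run F
t=16: ready={B,C,E,F,H} → run F
t=17: ready={B,C,E,H} → run B
t=18: ready={B,C,E,H} → run B
t=19: ready={B,C,E,H} → run B
t=20: ready={B,C,E,H} → run B
t=21: ready={B,C,E,H} → run B
t=22: ready={C,E,H} → run C
t=23: ready={C,E,H} → run C
t=24: ready={C,E,H} → run C
t=25: ready={C,E,H} → run C
t=26: ready={C,E,H} → run C
t=27: ready={E,H} → run H
t=28: ready={E,H} → run H
t=29: ready={E,H} → run H
t=30: ready={E,H} → run H
t=31: ready={E,H} → run H
t=32: ready={E,H} → run H
t=33: ready={E,H} → run H
t=34: ready={E} → run E
t=35: ready={E} → run E
t=36: ready={E} → run E
t=37: ready={E} → run E
t=38: ready={E} → run E
t=39: ready={E} → run E
t=40: ready={E} → run E
t=41: ready={E} → run E
t=42: (idle)
t=43: (idle)
t=44: (idle)
t=45: (idle)
t=46: (idle)
t=47: (idle)
t=48: (idle)
t=49: (idle)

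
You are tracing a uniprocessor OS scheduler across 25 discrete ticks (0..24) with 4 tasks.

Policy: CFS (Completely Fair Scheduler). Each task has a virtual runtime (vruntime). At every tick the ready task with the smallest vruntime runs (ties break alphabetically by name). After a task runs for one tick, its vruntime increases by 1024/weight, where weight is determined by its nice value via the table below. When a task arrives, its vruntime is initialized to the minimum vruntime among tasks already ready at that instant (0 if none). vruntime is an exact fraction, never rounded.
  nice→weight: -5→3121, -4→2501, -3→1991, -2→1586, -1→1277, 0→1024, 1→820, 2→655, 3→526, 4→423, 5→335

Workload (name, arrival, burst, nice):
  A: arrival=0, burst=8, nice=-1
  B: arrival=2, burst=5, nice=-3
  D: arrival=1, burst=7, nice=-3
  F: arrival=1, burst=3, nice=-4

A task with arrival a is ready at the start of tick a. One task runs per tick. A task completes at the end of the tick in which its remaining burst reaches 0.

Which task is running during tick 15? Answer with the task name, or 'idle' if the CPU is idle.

running at tick 15 = B

t=0: vr[A=0] → run A
t=1: vr[A=1024/1277 D=1024/1277 F=1024/1277] → run A
t=2: vr[A=2048/1277 B=1024/1277 D=1024/1277 F=1024/1277] → run B
t=3: vr[A=2048/1277 B=3346432/2542507 D=1024/1277 F=1024/1277] → run D
t=4: vr[A=2048/1277 B=3346432/2542507 D=3346432/2542507 F=1024/1277] → run F
t=5: vr[A=2048/1277 B=3346432/2542507 D=3346432/2542507 F=3868672/3193777] → run F
t=6: vr[A=2048/1277 B=3346432/2542507 D=3346432/2542507 F=5176320/3193777] → run B
t=7: vr[A=2048/1277 B=4654080/2542507 D=3346432/2542507 F=5176320/3193777] → run D
t=8: vr[A=2048/1277 B=4654080/2542507 D=4654080/2542507 F=5176320/3193777] → run A
t=9: vr[A=3072/1277 B=4654080/2542507 D=4654080/2542507 F=5176320/3193777] → run F
t=10: vr[A=3072/1277 B=4654080/2542507 D=4654080/2542507] → run B
t=11: vr[A=3072/1277 B=5961728/2542507 D=4654080/2542507] → run D
t=12: vr[A=3072/1277 B=5961728/2542507 D=5961728/2542507] → run B
t=13: vr[A=3072/1277 B=7269376/2542507 D=5961728/2542507] → run D
t=14: vr[A=3072/1277 B=7269376/2542507 D=7269376/2542507] → run A
t=15: vr[A=4096/1277 B=7269376/2542507 D=7269376/2542507] → run B
t=16: vr[A=4096/1277 D=7269376/2542507] → run D
t=17: vr[A=4096/1277 D=8577024/2542507] → run A
t=18: vr[A=5120/1277 D=8577024/2542507] → run D
t=19: vr[A=5120/1277 D=9884672/2542507] → run D
t=20: vr[A=5120/1277] → run A
t=21: vr[A=6144/1277] → run A
t=22: vr[A=7168/1277] → run A
t=23: (idle)
t=24: (idle)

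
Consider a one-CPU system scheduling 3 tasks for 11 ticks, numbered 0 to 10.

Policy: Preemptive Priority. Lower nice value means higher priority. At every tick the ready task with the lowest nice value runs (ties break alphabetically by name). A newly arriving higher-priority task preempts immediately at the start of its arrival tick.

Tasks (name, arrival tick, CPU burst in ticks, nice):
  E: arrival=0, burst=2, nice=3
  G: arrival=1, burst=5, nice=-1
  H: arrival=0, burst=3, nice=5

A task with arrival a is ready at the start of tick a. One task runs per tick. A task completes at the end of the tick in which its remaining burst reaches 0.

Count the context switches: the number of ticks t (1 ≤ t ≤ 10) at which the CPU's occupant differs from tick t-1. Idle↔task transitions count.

context switches = 4

t=0: ready={E,H} → run E
t=1: ready={E,G,H} → run G
t=2: ready={E,G,H} → run G
t=3: ready={E,G,H} → run G
t=4: ready={E,G,H} → run G
t=5: ready={E,G,H} → run G
t=6: ready={E,H} → run E
t=7: ready={H} → run H
t=8: ready={H} → run H
t=9: ready={H} → run H
t=10: (idle)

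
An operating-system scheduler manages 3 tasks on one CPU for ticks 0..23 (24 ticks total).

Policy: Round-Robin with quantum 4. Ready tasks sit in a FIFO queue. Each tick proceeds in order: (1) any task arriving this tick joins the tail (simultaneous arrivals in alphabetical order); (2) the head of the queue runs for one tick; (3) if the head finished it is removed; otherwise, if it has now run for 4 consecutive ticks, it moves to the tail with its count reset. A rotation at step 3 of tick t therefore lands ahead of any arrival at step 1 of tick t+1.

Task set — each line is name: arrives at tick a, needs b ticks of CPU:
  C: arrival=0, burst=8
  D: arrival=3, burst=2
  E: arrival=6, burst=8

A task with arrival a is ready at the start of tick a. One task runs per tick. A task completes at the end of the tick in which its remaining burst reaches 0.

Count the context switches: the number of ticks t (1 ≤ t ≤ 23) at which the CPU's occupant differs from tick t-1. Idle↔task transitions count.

context switches = 4

t=0: queue=[C] q_used=0 → run C
t=1: queue=[C] q_used=1 → run C
t=2: queue=[C] q_used=2 → run C
t=3: queue=[C,D] q_used=3 → run C
t=4: queue=[D,C] q_used=0 → run D
t=5: queue=[D,C] q_used=1 → run D
t=6: queue=[C,E] q_used=0 → run C
t=7: queue=[C,E] q_used=1 → run C
t=8: queue=[C,E] q_used=2 → run C
t=9: queue=[C,E] q_used=3 → run C
t=10: queue=[E] q_used=0 → run E
t=11: queue=[E] q_used=1 → run E
t=12: queue=[E] q_used=2 → run E
t=13: queue=[E] q_used=3 → run E
t=14: queue=[E] q_used=0 → run E
t=15: queue=[E] q_used=1 → run E
t=16: queue=[E] q_used=2 → run E
t=17: queue=[E] q_used=3 → run E
t=18: (idle)
t=19: (idle)
t=20: (idle)
t=21: (idle)
t=22: (idle)
t=23: (idle)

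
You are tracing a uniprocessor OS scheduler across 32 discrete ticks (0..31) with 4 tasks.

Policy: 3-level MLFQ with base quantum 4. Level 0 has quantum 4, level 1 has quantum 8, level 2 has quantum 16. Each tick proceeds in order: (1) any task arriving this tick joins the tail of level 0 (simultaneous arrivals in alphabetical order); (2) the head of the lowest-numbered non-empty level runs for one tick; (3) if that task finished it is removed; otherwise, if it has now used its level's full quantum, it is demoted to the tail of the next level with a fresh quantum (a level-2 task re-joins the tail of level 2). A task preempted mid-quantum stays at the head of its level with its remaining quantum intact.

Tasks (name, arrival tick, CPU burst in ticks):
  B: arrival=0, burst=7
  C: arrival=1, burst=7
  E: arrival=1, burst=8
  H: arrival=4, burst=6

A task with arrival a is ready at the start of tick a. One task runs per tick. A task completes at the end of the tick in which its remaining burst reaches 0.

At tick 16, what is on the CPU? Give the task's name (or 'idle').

t=0: L0/L1/L2 = B/-/- → run B
t=1: L0/L1/L2 = BCE/-/- → run B
t=2: L0/L1/L2 = BCE/-/- → run B
t=3: L0/L1/L2 = BCE/-/- → run B
t=4: L0/L1/L2 = CEH/B/- → run C
t=5: L0/L1/L2 = CEH/B/- → run C
t=6: L0/L1/L2 = CEH/B/- → run C
t=7: L0/L1/L2 = CEH/B/- → run C
t=8: L0/L1/L2 = EH/BC/- → run E
t=9: L0/L1/L2 = EH/BC/- → run E
t=10: L0/L1/L2 = EH/BC/- → run E
t=11: L0/L1/L2 = EH/BC/- → run E
t=12: L0/L1/L2 = H/BCE/- → run H
t=13: L0/L1/L2 = H/BCE/- → run H
t=14: L0/L1/L2 = H/BCE/- → run H
t=15: L0/L1/L2 = H/BCE/- → run H
t=16: L0/L1/L2 = -/BCEH/- → run B
t=17: L0/L1/L2 = -/BCEH/- → run B
t=18: L0/L1/L2 = -/BCEH/- → run B
t=19: L0/L1/L2 = -/CEH/- → run C
t=20: L0/L1/L2 = -/CEH/- → run C
t=21: L0/L1/L2 = -/CEH/- → run C
t=22: L0/L1/L2 = -/EH/- → run E
t=23: L0/L1/L2 = -/EH/- → run E
t=24: L0/L1/L2 = -/EH/- → run E
t=25: L0/L1/L2 = -/EH/- → run E
t=26: L0/L1/L2 = -/H/- → run H
t=27: L0/L1/L2 = -/H/- → run H
t=28: (idle)
t=29: (idle)
t=30: (idle)
t=31: (idle)

running at tick 16 = B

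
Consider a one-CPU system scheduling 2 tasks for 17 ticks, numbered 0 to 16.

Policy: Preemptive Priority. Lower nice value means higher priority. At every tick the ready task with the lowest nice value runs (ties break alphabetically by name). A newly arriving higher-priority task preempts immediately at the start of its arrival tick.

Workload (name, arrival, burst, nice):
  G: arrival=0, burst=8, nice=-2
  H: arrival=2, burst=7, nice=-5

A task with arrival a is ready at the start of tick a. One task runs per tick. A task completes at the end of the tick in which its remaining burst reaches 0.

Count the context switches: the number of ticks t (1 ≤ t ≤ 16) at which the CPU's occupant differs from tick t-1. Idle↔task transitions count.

t=0: ready={G} → run G
t=1: ready={G} → run G
t=2: ready={G,H} → run H
t=3: ready={G,H} → run H
t=4: ready={G,H} → run H
t=5: ready={G,H} → run H
t=6: ready={G,H} → run H
t=7: ready={G,H} → run H
t=8: ready={G,H} → run H
t=9: ready={G} → run G
t=10: ready={G} → run G
t=11: ready={G} → run G
t=12: ready={G} → run G
t=13: ready={G} → run G
t=14: ready={G} → run G
t=15: (idle)
t=16: (idle)

context switches = 3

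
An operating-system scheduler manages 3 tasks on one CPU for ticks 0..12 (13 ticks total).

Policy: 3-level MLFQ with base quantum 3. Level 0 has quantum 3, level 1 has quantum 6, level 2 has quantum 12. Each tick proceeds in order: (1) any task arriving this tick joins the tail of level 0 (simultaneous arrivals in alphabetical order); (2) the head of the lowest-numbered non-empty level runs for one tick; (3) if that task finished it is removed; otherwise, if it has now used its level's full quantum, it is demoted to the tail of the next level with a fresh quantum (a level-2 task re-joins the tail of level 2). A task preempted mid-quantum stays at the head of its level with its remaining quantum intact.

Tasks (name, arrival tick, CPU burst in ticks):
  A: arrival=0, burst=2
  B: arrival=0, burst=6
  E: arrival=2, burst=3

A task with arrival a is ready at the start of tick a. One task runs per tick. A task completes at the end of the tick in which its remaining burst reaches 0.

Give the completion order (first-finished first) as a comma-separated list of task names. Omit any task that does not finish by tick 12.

t=0: L0/L1/L2 = AB/-/- → run A
t=1: L0/L1/L2 = AB/-/- → run A
t=2: L0/L1/L2 = BE/-/- → run B
t=3: L0/L1/L2 = BE/-/- → run B
t=4: L0/L1/L2 = BE/-/- → run B
t=5: L0/L1/L2 = E/B/- → run E
t=6: L0/L1/L2 = E/B/- → run E
t=7: L0/L1/L2 = E/B/- → run E
t=8: L0/L1/L2 = -/B/- → run B
t=9: L0/L1/L2 = -/B/- → run B
t=10: L0/L1/L2 = -/B/- → run B
t=11: (idle)
t=12: (idle)

completion order = A, E, B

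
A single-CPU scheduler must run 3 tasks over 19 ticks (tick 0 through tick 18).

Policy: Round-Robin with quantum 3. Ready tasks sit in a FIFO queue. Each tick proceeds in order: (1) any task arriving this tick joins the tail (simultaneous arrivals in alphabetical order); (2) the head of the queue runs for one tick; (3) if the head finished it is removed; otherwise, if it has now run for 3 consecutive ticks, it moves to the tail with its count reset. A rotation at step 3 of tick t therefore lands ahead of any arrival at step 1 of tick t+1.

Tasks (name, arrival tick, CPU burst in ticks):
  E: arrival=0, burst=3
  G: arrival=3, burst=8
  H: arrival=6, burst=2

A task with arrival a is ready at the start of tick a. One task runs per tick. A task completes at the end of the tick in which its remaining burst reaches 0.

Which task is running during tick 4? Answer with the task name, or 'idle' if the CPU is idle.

running at tick 4 = G

t=0: queue=[E] q_used=0 → run E
t=1: queue=[E] q_used=1 → run E
t=2: queue=[E] q_used=2 → run E
t=3: queue=[G] q_used=0 → run G
t=4: queue=[G] q_used=1 → run G
t=5: queue=[G] q_used=2 → run G
t=6: queue=[G,H] q_used=0 → run G
t=7: queue=[G,H] q_used=1 → run G
t=8: queue=[G,H] q_used=2 → run G
t=9: queue=[H,G] q_used=0 → run H
t=10: queue=[H,G] q_used=1 → run H
t=11: queue=[G] q_used=0 → run G
t=12: queue=[G] q_used=1 → run G
t=13: (idle)
t=14: (idle)
t=15: (idle)
t=16: (idle)
t=17: (idle)
t=18: (idle)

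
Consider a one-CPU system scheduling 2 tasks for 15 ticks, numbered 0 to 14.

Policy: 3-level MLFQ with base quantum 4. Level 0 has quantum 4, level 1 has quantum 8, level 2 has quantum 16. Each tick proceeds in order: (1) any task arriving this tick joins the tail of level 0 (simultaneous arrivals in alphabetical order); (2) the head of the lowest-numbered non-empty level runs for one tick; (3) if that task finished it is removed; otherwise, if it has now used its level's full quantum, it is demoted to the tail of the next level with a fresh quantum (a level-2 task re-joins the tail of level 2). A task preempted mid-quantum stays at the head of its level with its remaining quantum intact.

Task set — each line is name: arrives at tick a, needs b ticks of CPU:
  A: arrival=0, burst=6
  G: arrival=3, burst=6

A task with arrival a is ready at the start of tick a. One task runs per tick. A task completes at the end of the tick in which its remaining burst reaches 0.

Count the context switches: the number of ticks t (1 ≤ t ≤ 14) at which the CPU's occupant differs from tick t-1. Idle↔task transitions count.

context switches = 4

t=0: L0/L1/L2 = A/-/- → run A
t=1: L0/L1/L2 = A/-/- → run A
t=2: L0/L1/L2 = A/-/- → run A
t=3: L0/L1/L2 = AG/-/- → run A
t=4: L0/L1/L2 = G/A/- → run G
t=5: L0/L1/L2 = G/A/- → run G
t=6: L0/L1/L2 = G/A/- → run G
t=7: L0/L1/L2 = G/A/- → run G
t=8: L0/L1/L2 = -/AG/- → run A
t=9: L0/L1/L2 = -/AG/- → run A
t=10: L0/L1/L2 = -/G/- → run G
t=11: L0/L1/L2 = -/G/- → run G
t=12: (idle)
t=13: (idle)
t=14: (idle)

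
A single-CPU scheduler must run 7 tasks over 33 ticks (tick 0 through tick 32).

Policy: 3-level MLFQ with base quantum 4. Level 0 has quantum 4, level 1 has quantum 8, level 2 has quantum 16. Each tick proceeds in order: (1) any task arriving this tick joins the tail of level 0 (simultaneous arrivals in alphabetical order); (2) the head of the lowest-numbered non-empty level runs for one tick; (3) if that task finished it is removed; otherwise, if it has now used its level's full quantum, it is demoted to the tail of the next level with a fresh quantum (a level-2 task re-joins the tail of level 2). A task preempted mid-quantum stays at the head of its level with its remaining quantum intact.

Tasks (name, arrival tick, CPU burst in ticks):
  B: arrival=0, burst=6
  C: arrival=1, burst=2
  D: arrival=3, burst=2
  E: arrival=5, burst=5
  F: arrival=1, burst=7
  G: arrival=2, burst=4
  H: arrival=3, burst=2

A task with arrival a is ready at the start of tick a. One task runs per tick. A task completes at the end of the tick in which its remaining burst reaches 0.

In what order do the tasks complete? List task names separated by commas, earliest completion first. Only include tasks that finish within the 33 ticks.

completion order = C, G, D, H, B, F, E

t=0: L0/L1/L2 = B/-/- → run B
t=1: L0/L1/L2 = BCF/-/- → run B
t=2: L0/L1/L2 = BCFG/-/- → run B
t=3: L0/L1/L2 = BCFGDH/-/- → run B
t=4: L0/L1/L2 = CFGDH/B/- → run C
t=5: L0/L1/L2 = CFGDHE/B/- → run C
t=6: L0/L1/L2 = FGDHE/B/- → run F
t=7: L0/L1/L2 = FGDHE/B/- → run F
t=8: L0/L1/L2 = FGDHE/B/- → run F
t=9: L0/L1/L2 = FGDHE/B/- → run F
t=10: L0/L1/L2 = GDHE/BF/- → run G
t=11: L0/L1/L2 = GDHE/BF/- → run G
t=12: L0/L1/L2 = GDHE/BF/- → run G
t=13: L0/L1/L2 = GDHE/BF/- → run G
t=14: L0/L1/L2 = DHE/BF/- → run D
t=15: L0/L1/L2 = DHE/BF/- → run D
t=16: L0/L1/L2 = HE/BF/- → run H
t=17: L0/L1/L2 = HE/BF/- → run H
t=18: L0/L1/L2 = E/BF/- → run E
t=19: L0/L1/L2 = E/BF/- → run E
t=20: L0/L1/L2 = E/BF/- → run E
t=21: L0/L1/L2 = E/BF/- → run E
t=22: L0/L1/L2 = -/BFE/- → run B
t=23: L0/L1/L2 = -/BFE/- → run B
t=24: L0/L1/L2 = -/FE/- → run F
t=25: L0/L1/L2 = -/FE/- → run F
t=26: L0/L1/L2 = -/FE/- → run F
t=27: L0/L1/L2 = -/E/- → run E
t=28: (idle)
t=29: (idle)
t=30: (idle)
t=31: (idle)
t=32: (idle)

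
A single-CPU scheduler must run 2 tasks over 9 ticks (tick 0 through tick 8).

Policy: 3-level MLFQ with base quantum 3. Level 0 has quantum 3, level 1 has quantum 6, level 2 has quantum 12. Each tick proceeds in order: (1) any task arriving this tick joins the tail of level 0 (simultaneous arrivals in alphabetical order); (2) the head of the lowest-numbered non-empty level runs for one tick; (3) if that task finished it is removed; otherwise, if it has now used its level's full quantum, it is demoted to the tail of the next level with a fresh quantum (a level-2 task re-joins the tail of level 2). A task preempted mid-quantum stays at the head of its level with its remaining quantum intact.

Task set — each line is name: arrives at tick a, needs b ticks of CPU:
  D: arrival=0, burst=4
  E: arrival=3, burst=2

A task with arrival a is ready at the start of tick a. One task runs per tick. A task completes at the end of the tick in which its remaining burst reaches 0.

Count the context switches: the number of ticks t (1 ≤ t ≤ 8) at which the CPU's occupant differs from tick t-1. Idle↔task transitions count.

context switches = 3

t=0: L0/L1/L2 = D/-/- → run D
t=1: L0/L1/L2 = D/-/- → run D
t=2: L0/L1/L2 = D/-/- → run D
t=3: L0/L1/L2 = E/D/- → run E
t=4: L0/L1/L2 = E/D/- → run E
t=5: L0/L1/L2 = -/D/- → run D
t=6: (idle)
t=7: (idle)
t=8: (idle)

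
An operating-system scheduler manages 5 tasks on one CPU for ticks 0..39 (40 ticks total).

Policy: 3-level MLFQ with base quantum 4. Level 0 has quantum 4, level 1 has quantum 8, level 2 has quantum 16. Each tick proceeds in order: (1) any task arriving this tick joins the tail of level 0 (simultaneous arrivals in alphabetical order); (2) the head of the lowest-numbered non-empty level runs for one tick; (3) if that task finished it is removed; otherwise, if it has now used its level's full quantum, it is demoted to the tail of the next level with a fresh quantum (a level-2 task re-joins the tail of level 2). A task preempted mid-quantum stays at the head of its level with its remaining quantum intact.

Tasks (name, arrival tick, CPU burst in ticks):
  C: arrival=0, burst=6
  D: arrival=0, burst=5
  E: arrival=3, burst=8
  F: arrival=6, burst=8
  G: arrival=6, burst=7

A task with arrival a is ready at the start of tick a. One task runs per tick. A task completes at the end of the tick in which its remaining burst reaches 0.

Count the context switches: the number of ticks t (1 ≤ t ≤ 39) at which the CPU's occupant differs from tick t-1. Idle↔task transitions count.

context switches = 10

t=0: L0/L1/L2 = CD/-/- → run C
t=1: L0/L1/L2 = CD/-/- → run C
t=2: L0/L1/L2 = CD/-/- → run C
t=3: L0/L1/L2 = CDE/-/- → run C
t=4: L0/L1/L2 = DE/C/- → run D
t=5: L0/L1/L2 = DE/C/- → run D
t=6: L0/L1/L2 = DEFG/C/- → run D
t=7: L0/L1/L2 = DEFG/C/- → run D
t=8: L0/L1/L2 = EFG/CD/- → run E
t=9: L0/L1/L2 = EFG/CD/- → run E
t=10: L0/L1/L2 = EFG/CD/- → run E
t=11: L0/L1/L2 = EFG/CD/- → run E
t=12: L0/L1/L2 = FG/CDE/- → run F
t=13: L0/L1/L2 = FG/CDE/- → run F
t=14: L0/L1/L2 = FG/CDE/- → run F
t=15: L0/L1/L2 = FG/CDE/- → run F
t=16: L0/L1/L2 = G/CDEF/- → run G
t=17: L0/L1/L2 = G/CDEF/- → run G
t=18: L0/L1/L2 = G/CDEF/- → run G
t=19: L0/L1/L2 = G/CDEF/- → run G
t=20: L0/L1/L2 = -/CDEFG/- → run C
t=21: L0/L1/L2 = -/CDEFG/- → run C
t=22: L0/L1/L2 = -/DEFG/- → run D
t=23: L0/L1/L2 = -/EFG/- → run E
t=24: L0/L1/L2 = -/EFG/- → run E
t=25: L0/L1/L2 = -/EFG/- → run E
t=26: L0/L1/L2 = -/EFG/- → run E
t=27: L0/L1/L2 = -/FG/- → run F
t=28: L0/L1/L2 = -/FG/- → run F
t=29: L0/L1/L2 = -/FG/- → run F
t=30: L0/L1/L2 = -/FG/- → run F
t=31: L0/L1/L2 = -/G/- → run G
t=32: L0/L1/L2 = -/G/- → run G
t=33: L0/L1/L2 = -/G/- → run G
t=34: (idle)
t=35: (idle)
t=36: (idle)
t=37: (idle)
t=38: (idle)
t=39: (idle)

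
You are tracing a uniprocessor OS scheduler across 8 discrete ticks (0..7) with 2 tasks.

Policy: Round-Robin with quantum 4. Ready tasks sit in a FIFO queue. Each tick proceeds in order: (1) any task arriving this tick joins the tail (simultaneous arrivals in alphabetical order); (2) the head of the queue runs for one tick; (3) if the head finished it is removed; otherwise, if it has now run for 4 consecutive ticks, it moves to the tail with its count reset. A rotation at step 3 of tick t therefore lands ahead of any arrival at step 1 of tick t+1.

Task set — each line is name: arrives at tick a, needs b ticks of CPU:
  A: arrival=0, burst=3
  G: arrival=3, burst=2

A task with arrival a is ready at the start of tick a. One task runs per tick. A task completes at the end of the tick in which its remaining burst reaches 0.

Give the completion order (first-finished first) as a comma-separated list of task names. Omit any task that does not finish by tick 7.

t=0: queue=[A] q_used=0 → run A
t=1: queue=[A] q_used=1 → run A
t=2: queue=[A] q_used=2 → run A
t=3: queue=[G] q_used=0 → run G
t=4: queue=[G] q_used=1 → run G
t=5: (idle)
t=6: (idle)
t=7: (idle)

completion order = A, G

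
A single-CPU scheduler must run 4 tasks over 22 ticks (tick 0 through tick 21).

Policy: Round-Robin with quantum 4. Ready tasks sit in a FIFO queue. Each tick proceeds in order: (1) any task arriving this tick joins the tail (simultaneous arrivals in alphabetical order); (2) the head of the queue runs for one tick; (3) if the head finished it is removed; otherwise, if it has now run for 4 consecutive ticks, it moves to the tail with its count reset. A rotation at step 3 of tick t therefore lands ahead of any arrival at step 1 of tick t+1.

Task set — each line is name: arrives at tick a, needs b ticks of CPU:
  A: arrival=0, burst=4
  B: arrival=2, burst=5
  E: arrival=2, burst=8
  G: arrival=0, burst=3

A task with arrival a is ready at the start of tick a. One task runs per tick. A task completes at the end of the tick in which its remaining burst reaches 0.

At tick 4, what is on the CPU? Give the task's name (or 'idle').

running at tick 4 = G

t=0: queue=[A,G] q_used=0 → run A
t=1: queue=[A,G] q_used=1 → run A
t=2: queue=[A,G,B,E] q_used=2 → run A
t=3: queue=[A,G,B,E] q_used=3 → run A
t=4: queue=[G,B,E] q_used=0 → run G
t=5: queue=[G,B,E] q_used=1 → run G
t=6: queue=[G,B,E] q_used=2 → run G
t=7: queue=[B,E] q_used=0 → run B
t=8: queue=[B,E] q_used=1 → run B
t=9: queue=[B,E] q_used=2 → run B
t=10: queue=[B,E] q_used=3 → run B
t=11: queue=[E,B] q_used=0 → run E
t=12: queue=[E,B] q_used=1 → run E
t=13: queue=[E,B] q_used=2 → run E
t=14: queue=[E,B] q_used=3 → run E
t=15: queue=[B,E] q_used=0 → run B
t=16: queue=[E] q_used=0 → run E
t=17: queue=[E] q_used=1 → run E
t=18: queue=[E] q_used=2 → run E
t=19: queue=[E] q_used=3 → run E
t=20: (idle)
t=21: (idle)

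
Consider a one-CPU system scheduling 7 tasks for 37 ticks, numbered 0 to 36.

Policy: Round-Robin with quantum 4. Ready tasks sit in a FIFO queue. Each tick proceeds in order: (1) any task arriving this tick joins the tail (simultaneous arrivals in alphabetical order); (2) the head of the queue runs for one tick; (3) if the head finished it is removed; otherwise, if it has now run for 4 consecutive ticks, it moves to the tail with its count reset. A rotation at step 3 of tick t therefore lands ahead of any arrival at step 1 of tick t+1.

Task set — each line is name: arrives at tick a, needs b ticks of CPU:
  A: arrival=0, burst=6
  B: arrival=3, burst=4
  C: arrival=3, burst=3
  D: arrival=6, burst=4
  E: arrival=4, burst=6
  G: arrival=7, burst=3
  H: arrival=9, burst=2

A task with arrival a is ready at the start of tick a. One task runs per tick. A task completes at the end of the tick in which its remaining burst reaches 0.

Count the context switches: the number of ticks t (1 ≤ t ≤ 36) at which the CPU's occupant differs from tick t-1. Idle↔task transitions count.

context switches = 9

t=0: queue=[A] q_used=0 → run A
t=1: queue=[A] q_used=1 → run A
t=2: queue=[A] q_used=2 → run A
t=3: queue=[A,B,C] q_used=3 → run A
t=4: queue=[B,C,A,E] q_used=0 → run B
t=5: queue=[B,C,A,E] q_used=1 → run B
t=6: queue=[B,C,A,E,D] q_used=2 → run B
t=7: queue=[B,C,A,E,D,G] q_used=3 → run B
t=8: queue=[C,A,E,D,G] q_used=0 → run C
t=9: queue=[C,A,E,D,G,H] q_used=1 → run C
t=10: queue=[C,A,E,D,G,H] q_used=2 → run C
t=11: queue=[A,E,D,G,H] q_used=0 → run A
t=12: queue=[A,E,D,G,H] q_used=1 → run A
t=13: queue=[E,D,G,H] q_used=0 → run E
t=14: queue=[E,D,G,H] q_used=1 → run E
t=15: queue=[E,D,G,H] q_used=2 → run E
t=16: queue=[E,D,G,H] q_used=3 → run E
t=17: queue=[D,G,H,E] q_used=0 → run D
t=18: queue=[D,G,H,E] q_used=1 → run D
t=19: queue=[D,G,H,E] q_used=2 → run D
t=20: queue=[D,G,H,E] q_used=3 → run D
t=21: queue=[G,H,E] q_used=0 → run G
t=22: queue=[G,H,E] q_used=1 → run G
t=23: queue=[G,H,E] q_used=2 → run G
t=24: queue=[H,E] q_used=0 → run H
t=25: queue=[H,E] q_used=1 → run H
t=26: queue=[E] q_used=0 → run E
t=27: queue=[E] q_used=1 → run E
t=28: (idle)
t=29: (idle)
t=30: (idle)
t=31: (idle)
t=32: (idle)
t=33: (idle)
t=34: (idle)
t=35: (idle)
t=36: (idle)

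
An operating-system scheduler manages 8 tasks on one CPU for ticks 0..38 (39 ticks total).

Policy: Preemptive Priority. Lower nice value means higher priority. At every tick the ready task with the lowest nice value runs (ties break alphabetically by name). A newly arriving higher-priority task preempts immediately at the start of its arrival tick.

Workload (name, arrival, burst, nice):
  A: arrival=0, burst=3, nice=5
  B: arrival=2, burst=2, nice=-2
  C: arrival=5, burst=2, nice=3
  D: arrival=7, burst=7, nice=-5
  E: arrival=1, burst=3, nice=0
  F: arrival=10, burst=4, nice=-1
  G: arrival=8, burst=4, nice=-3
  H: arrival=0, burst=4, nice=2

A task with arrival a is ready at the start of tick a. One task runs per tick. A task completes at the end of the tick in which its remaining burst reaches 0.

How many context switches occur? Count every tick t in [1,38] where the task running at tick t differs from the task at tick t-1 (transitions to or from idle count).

t=0: ready={A,H} → run H
t=1: ready={A,E,H} → run E
t=2: ready={A,B,E,H} → run B
t=3: ready={A,B,E,H} → run B
t=4: ready={A,E,H} → run E
t=5: ready={A,C,E,H} → run E
t=6: ready={A,C,H} → run H
t=7: ready={A,C,D,H} → run D
t=8: ready={A,C,D,G,H} → run D
t=9: ready={A,C,D,G,H} → run D
t=10: ready={A,C,D,F,G,H} → run D
t=11: ready={A,C,D,F,G,H} → run D
t=12: ready={A,C,D,F,G,H} → run D
t=13: ready={A,C,D,F,G,H} → run D
t=14: ready={A,C,F,G,H} → run G
t=15: ready={A,C,F,G,H} → run G
t=16: ready={A,C,F,G,H} → run G
t=17: ready={A,C,F,G,H} → run G
t=18: ready={A,C,F,H} → run F
t=19: ready={A,C,F,H} → run F
t=20: ready={A,C,F,H} → run F
t=21: ready={A,C,F,H} → run F
t=22: ready={A,C,H} → run H
t=23: ready={A,C,H} → run H
t=24: ready={A,C} → run C
t=25: ready={A,C} → run C
t=26: ready={A} → run A
t=27: ready={A} → run A
t=28: ready={A} → run A
t=29: (idle)
t=30: (idle)
t=31: (idle)
t=32: (idle)
t=33: (idle)
t=34: (idle)
t=35: (idle)
t=36: (idle)
t=37: (idle)
t=38: (idle)

context switches = 11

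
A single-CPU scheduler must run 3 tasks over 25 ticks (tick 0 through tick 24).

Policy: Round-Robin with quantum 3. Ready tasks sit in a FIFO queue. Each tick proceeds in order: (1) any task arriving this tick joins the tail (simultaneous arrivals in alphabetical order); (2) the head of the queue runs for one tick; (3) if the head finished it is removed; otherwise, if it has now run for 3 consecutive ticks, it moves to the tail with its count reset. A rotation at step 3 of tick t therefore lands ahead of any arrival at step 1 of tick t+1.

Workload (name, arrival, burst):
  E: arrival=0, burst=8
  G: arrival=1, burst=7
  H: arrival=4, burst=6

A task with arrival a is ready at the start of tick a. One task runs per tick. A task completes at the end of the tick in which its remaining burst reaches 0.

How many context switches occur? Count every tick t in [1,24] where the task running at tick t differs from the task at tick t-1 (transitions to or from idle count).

t=0: queue=[E] q_used=0 → run E
t=1: queue=[E,G] q_used=1 → run E
t=2: queue=[E,G] q_used=2 → run E
t=3: queue=[G,E] q_used=0 → run G
t=4: queue=[G,E,H] q_used=1 → run G
t=5: queue=[G,E,H] q_used=2 → run G
t=6: queue=[E,H,G] q_used=0 → run E
t=7: queue=[E,H,G] q_used=1 → run E
t=8: queue=[E,H,G] q_used=2 → run E
t=9: queue=[H,G,E] q_used=0 → run H
t=10: queue=[H,G,E] q_used=1 → run H
t=11: queue=[H,G,E] q_used=2 → run H
t=12: queue=[G,E,H] q_used=0 → run G
t=13: queue=[G,E,H] q_used=1 → run G
t=14: queue=[G,E,H] q_used=2 → run G
t=15: queue=[E,H,G] q_used=0 → run E
t=16: queue=[E,H,G] q_used=1 → run E
t=17: queue=[H,G] q_used=0 → run H
t=18: queue=[H,G] q_used=1 → run H
t=19: queue=[H,G] q_used=2 → run H
t=20: queue=[G] q_used=0 → run G
t=21: (idle)
t=22: (idle)
t=23: (idle)
t=24: (idle)

context switches = 8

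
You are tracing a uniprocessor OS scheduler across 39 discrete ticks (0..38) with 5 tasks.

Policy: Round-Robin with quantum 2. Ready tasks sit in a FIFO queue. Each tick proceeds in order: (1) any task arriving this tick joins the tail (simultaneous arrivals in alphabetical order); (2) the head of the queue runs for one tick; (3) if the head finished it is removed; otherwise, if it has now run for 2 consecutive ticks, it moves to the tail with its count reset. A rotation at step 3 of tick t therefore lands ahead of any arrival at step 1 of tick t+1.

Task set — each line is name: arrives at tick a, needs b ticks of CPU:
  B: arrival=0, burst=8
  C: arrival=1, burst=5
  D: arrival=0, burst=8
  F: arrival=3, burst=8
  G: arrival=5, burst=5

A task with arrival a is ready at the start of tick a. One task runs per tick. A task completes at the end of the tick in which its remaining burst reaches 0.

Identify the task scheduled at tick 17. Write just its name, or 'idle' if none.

t=0: queue=[B,D] q_used=0 → run B
t=1: queue=[B,D,C] q_used=1 → run B
t=2: queue=[D,C,B] q_used=0 → run D
t=3: queue=[D,C,B,F] q_used=1 → run D
t=4: queue=[C,B,F,D] q_used=0 → run C
t=5: queue=[C,B,F,D,G] q_used=1 → run C
t=6: queue=[B,F,D,G,C] q_used=0 → run B
t=7: queue=[B,F,D,G,C] q_used=1 → run B
t=8: queue=[F,D,G,C,B] q_used=0 → run F
t=9: queue=[F,D,G,C,B] q_used=1 → run F
t=10: queue=[D,G,C,B,F] q_used=0 → run D
t=11: queue=[D,G,C,B,F] q_used=1 → run D
t=12: queue=[G,C,B,F,D] q_used=0 → run G
t=13: queue=[G,C,B,F,D] q_used=1 → run G
t=14: queue=[C,B,F,D,G] q_used=0 → run C
t=15: queue=[C,B,F,D,G] q_used=1 → run C
t=16: queue=[B,F,D,G,C] q_used=0 → run B
t=17: queue=[B,F,D,G,C] q_used=1 → run B
t=18: queue=[F,D,G,C,B] q_used=0 → run F
t=19: queue=[F,D,G,C,B] q_used=1 → run F
t=20: queue=[D,G,C,B,F] q_used=0 → run D
t=21: queue=[D,G,C,B,F] q_used=1 → run D
t=22: queue=[G,C,B,F,D] q_used=0 → run G
t=23: queue=[G,C,B,F,D] q_used=1 → run G
t=24: queue=[C,B,F,D,G] q_used=0 → run C
t=25: queue=[B,F,D,G] q_used=0 → run B
t=26: queue=[B,F,D,G] q_used=1 → run B
t=27: queue=[F,D,G] q_used=0 → run F
t=28: queue=[F,D,G] q_used=1 → run F
t=29: queue=[D,G,F] q_used=0 → run D
t=30: queue=[D,G,F] q_used=1 → run D
t=31: queue=[G,F] q_used=0 → run G
t=32: queue=[F] q_used=0 → run F
t=33: queue=[F] q_used=1 → run F
t=34: (idle)
t=35: (idle)
t=36: (idle)
t=37: (idle)
t=38: (idle)

running at tick 17 = B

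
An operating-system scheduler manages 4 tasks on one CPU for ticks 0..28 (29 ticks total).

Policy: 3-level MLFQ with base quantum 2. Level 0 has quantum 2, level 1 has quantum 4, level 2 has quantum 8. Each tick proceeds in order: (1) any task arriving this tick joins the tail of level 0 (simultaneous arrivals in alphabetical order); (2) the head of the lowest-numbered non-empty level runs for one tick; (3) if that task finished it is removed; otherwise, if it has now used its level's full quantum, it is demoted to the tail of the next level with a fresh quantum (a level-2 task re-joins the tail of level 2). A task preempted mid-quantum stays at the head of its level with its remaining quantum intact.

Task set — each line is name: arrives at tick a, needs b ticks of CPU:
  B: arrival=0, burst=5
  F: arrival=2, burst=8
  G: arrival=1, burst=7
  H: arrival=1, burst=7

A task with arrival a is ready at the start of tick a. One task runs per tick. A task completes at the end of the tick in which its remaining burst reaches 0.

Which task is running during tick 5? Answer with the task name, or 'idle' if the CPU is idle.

running at tick 5 = H

t=0: L0/L1/L2 = B/-/- → run B
t=1: L0/L1/L2 = BGH/-/- → run B
t=2: L0/L1/L2 = GHF/B/- → run G
t=3: L0/L1/L2 = GHF/B/- → run G
t=4: L0/L1/L2 = HF/BG/- → run H
t=5: L0/L1/L2 = HF/BG/- → run H
t=6: L0/L1/L2 = F/BGH/- → run F
t=7: L0/L1/L2 = F/BGH/- → run F
t=8: L0/L1/L2 = -/BGHF/- → run B
t=9: L0/L1/L2 = -/BGHF/- → run B
t=10: L0/L1/L2 = -/BGHF/- → run B
t=11: L0/L1/L2 = -/GHF/- → run G
t=12: L0/L1/L2 = -/GHF/- → run G
t=13: L0/L1/L2 = -/GHF/- → run G
t=14: L0/L1/L2 = -/GHF/- → run G
t=15: L0/L1/L2 = -/HF/G → run H
t=16: L0/L1/L2 = -/HF/G → run H
t=17: L0/L1/L2 = -/HF/G → run H
t=18: L0/L1/L2 = -/HF/G → run H
t=19: L0/L1/L2 = -/F/GH → run F
t=20: L0/L1/L2 = -/F/GH → run F
t=21: L0/L1/L2 = -/F/GH → run F
t=22: L0/L1/L2 = -/F/GH → run F
t=23: L0/L1/L2 = -/-/GHF → run G
t=24: L0/L1/L2 = -/-/HF → run H
t=25: L0/L1/L2 = -/-/F → run F
t=26: L0/L1/L2 = -/-/F → run F
t=27: (idle)
t=28: (idle)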